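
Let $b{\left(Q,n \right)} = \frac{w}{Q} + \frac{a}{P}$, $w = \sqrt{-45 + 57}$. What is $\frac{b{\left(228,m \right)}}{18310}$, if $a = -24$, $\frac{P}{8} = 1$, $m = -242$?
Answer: $- \frac{3}{18310} + \frac{\sqrt{3}}{2087340} \approx -0.00016302$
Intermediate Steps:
$w = 2 \sqrt{3}$ ($w = \sqrt{12} = 2 \sqrt{3} \approx 3.4641$)
$P = 8$ ($P = 8 \cdot 1 = 8$)
$b{\left(Q,n \right)} = -3 + \frac{2 \sqrt{3}}{Q}$ ($b{\left(Q,n \right)} = \frac{2 \sqrt{3}}{Q} - \frac{24}{8} = \frac{2 \sqrt{3}}{Q} - 3 = -3 + \frac{2 \sqrt{3}}{Q}$)
$\frac{b{\left(228,m \right)}}{18310} = \frac{-3 + \frac{2 \sqrt{3}}{228}}{18310} = \left(-3 + 2 \sqrt{3} \cdot \frac{1}{228}\right) \frac{1}{18310} = \left(-3 + \frac{\sqrt{3}}{114}\right) \frac{1}{18310} = - \frac{3}{18310} + \frac{\sqrt{3}}{2087340}$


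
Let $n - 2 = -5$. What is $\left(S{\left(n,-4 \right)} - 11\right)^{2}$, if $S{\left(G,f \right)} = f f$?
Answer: $25$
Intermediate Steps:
$n = -3$ ($n = 2 - 5 = -3$)
$S{\left(G,f \right)} = f^{2}$
$\left(S{\left(n,-4 \right)} - 11\right)^{2} = \left(\left(-4\right)^{2} - 11\right)^{2} = \left(16 - 11\right)^{2} = 5^{2} = 25$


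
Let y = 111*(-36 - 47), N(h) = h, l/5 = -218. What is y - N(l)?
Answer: -8123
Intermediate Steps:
l = -1090 (l = 5*(-218) = -1090)
y = -9213 (y = 111*(-83) = -9213)
y - N(l) = -9213 - 1*(-1090) = -9213 + 1090 = -8123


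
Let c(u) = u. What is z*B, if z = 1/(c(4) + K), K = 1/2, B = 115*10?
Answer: 2300/9 ≈ 255.56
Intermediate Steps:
B = 1150
K = 1/2 ≈ 0.50000
z = 2/9 (z = 1/(4 + 1/2) = 1/(9/2) = 2/9 ≈ 0.22222)
z*B = (2/9)*1150 = 2300/9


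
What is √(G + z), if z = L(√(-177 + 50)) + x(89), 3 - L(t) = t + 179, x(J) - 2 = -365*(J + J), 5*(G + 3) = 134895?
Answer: √(-38168 - I*√127) ≈ 0.029 - 195.37*I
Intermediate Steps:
G = 26976 (G = -3 + (⅕)*134895 = -3 + 26979 = 26976)
x(J) = 2 - 730*J (x(J) = 2 - 365*(J + J) = 2 - 730*J)
L(t) = -176 - t (L(t) = 3 - (t + 179) = 3 - (179 + t) = 3 + (-179 - t) = -176 - t)
z = -65144 - I*√127 (z = (-176 - √(-177 + 50)) + (2 - 730*89) = (-176 - √(-127)) + (2 - 64970) = (-176 - I*√127) - 64968 = -65144 - I*√127 ≈ -65144.0 - 11.269*I)
√(G + z) = √(26976 + (-65144 - I*√127)) = √(-38168 - I*√127)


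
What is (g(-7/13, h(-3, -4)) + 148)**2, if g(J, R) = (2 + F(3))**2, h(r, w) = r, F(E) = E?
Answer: 29929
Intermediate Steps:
g(J, R) = 25 (g(J, R) = (2 + 3)**2 = 5**2 = 25)
(g(-7/13, h(-3, -4)) + 148)**2 = (25 + 148)**2 = 173**2 = 29929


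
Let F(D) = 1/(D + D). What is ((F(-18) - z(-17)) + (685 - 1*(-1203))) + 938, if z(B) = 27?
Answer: 100763/36 ≈ 2799.0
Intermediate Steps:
F(D) = 1/(2*D)
((F(-18) - z(-17)) + (685 - 1*(-1203))) + 938 = (((½)/(-18) - 1*27) + (685 - 1*(-1203))) + 938 = (((½)*(-1/18) - 27) + (685 + 1203)) + 938 = ((-1/36 - 27) + 1888) + 938 = (-973/36 + 1888) + 938 = 66995/36 + 938 = 100763/36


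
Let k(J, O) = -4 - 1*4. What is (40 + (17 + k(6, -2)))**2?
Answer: 2401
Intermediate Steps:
k(J, O) = -8 (k(J, O) = -4 - 4 = -8)
(40 + (17 + k(6, -2)))**2 = (40 + (17 - 8))**2 = (40 + 9)**2 = 49**2 = 2401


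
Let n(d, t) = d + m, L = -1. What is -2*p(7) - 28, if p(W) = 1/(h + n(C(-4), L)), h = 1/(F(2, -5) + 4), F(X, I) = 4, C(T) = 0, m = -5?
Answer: -1076/39 ≈ -27.590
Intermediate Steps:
n(d, t) = -5 + d (n(d, t) = d - 5 = -5 + d)
h = 1/8 (h = 1/(4 + 4) = 1/8 ≈ 0.12500)
p(W) = -8/39 (p(W) = 1/(1/8 + (-5 + 0)) = 1/(1/8 - 5) = 1/(-39/8) = -8/39)
-2*p(7) - 28 = -2*(-8/39) - 28 = 16/39 - 28 = -1076/39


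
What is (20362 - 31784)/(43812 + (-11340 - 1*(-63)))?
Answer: -11422/32535 ≈ -0.35107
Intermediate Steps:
(20362 - 31784)/(43812 + (-11340 - 1*(-63))) = -11422/(43812 + (-11340 + 63)) = -11422/(43812 - 11277) = -11422/32535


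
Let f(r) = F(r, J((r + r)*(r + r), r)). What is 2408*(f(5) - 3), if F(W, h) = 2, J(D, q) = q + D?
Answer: -2408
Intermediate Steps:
J(D, q) = D + q
f(r) = 2
2408*(f(5) - 3) = 2408*(2 - 3) = 2408*(-1) = -2408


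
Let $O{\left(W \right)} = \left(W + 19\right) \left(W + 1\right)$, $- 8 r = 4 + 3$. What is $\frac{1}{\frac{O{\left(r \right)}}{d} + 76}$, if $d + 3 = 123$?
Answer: $\frac{1536}{116765} \approx 0.013155$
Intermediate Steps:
$r = - \frac{7}{8}$ ($r = - \frac{4 + 3}{8} = \left(- \frac{1}{8}\right) 7 = - \frac{7}{8} \approx -0.875$)
$d = 120$ ($d = -3 + 123 = 120$)
$O{\left(W \right)} = \left(1 + W\right) \left(19 + W\right)$ ($O{\left(W \right)} = \left(19 + W\right) \left(1 + W\right) = \left(1 + W\right) \left(19 + W\right)$)
$\frac{1}{\frac{O{\left(r \right)}}{d} + 76} = \frac{1}{\frac{19 + \left(- \frac{7}{8}\right)^{2} + 20 \left(- \frac{7}{8}\right)}{120} + 76} = \frac{1}{\frac{19 + \frac{49}{64} - \frac{35}{2}}{120} + 76} = \frac{1}{\frac{1}{120} \cdot \frac{145}{64} + 76} = \frac{1}{\frac{29}{1536} + 76} = \frac{1}{\frac{116765}{1536}} = \frac{1536}{116765}$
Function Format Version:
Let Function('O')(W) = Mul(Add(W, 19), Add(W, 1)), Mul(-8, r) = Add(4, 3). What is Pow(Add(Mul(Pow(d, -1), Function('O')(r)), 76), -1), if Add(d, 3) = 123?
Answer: Rational(1536, 116765) ≈ 0.013155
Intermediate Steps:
r = Rational(-7, 8) (r = Mul(Rational(-1, 8), Add(4, 3)) = Mul(Rational(-1, 8), 7) = Rational(-7, 8) ≈ -0.87500)
d = 120 (d = Add(-3, 123) = 120)
Function('O')(W) = Mul(Add(1, W), Add(19, W)) (Function('O')(W) = Mul(Add(19, W), Add(1, W)) = Mul(Add(1, W), Add(19, W)))
Pow(Add(Mul(Pow(d, -1), Function('O')(r)), 76), -1) = Pow(Add(Mul(Pow(120, -1), Add(19, Pow(Rational(-7, 8), 2), Mul(20, Rational(-7, 8)))), 76), -1) = Pow(Add(Mul(Rational(1, 120), Add(19, Rational(49, 64), Rational(-35, 2))), 76), -1) = Pow(Add(Mul(Rational(1, 120), Rational(145, 64)), 76), -1) = Pow(Add(Rational(29, 1536), 76), -1) = Pow(Rational(116765, 1536), -1) = Rational(1536, 116765)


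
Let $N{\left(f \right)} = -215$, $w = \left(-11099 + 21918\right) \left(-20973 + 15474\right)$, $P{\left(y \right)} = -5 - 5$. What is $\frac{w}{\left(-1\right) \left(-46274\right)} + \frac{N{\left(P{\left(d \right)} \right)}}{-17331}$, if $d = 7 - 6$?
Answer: $- \frac{1031075036501}{801974694} \approx -1285.7$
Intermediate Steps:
$d = 1$
$P{\left(y \right)} = -10$ ($P{\left(y \right)} = -5 - 5 = -10$)
$w = -59493681$ ($w = 10819 \left(-5499\right) = -59493681$)
$\frac{w}{\left(-1\right) \left(-46274\right)} + \frac{N{\left(P{\left(d \right)} \right)}}{-17331} = - \frac{59493681}{\left(-1\right) \left(-46274\right)} - \frac{215}{-17331} = - \frac{59493681}{46274} - - \frac{215}{17331} = \left(-59493681\right) \frac{1}{46274} + \frac{215}{17331} = - \frac{59493681}{46274} + \frac{215}{17331} = - \frac{1031075036501}{801974694}$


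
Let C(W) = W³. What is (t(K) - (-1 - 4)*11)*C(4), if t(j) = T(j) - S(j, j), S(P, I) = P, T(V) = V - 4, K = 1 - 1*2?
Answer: 3264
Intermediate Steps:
K = -1 (K = 1 - 2 = -1)
T(V) = -4 + V
t(j) = -4 (t(j) = (-4 + j) - j = -4)
(t(K) - (-1 - 4)*11)*C(4) = (-4 - (-1 - 4)*11)*4³ = (-4 - 1*(-5)*11)*64 = (-4 + 5*11)*64 = (-4 + 55)*64 = 51*64 = 3264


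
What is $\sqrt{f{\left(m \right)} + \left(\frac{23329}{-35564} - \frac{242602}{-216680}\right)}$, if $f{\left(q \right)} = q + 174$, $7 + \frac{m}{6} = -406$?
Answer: $\frac{i \sqrt{534335415005726840490}}{481625470} \approx 47.995 i$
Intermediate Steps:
$m = -2478$ ($m = -42 + 6 \left(-406\right) = -42 - 2436 = -2478$)
$f{\left(q \right)} = 174 + q$
$\sqrt{f{\left(m \right)} + \left(\frac{23329}{-35564} - \frac{242602}{-216680}\right)} = \sqrt{\left(174 - 2478\right) + \left(\frac{23329}{-35564} - \frac{242602}{-216680}\right)} = \sqrt{-2304 + \left(23329 \left(- \frac{1}{35564}\right) - - \frac{121301}{108340}\right)} = \sqrt{-2304 + \left(- \frac{23329}{35564} + \frac{121301}{108340}\right)} = \sqrt{-2304 + \frac{223310613}{481625470}} = \sqrt{- \frac{1109441772267}{481625470}} = \frac{i \sqrt{534335415005726840490}}{481625470}$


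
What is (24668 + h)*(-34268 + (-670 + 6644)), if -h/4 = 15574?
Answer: 1064646632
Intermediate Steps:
h = -62296 (h = -4*15574 = -62296)
(24668 + h)*(-34268 + (-670 + 6644)) = (24668 - 62296)*(-34268 + (-670 + 6644)) = -37628*(-34268 + 5974) = -37628*(-28294) = 1064646632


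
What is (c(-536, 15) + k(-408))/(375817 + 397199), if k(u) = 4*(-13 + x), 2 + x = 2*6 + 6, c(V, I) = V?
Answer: -131/193254 ≈ -0.00067786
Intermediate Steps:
x = 16 (x = -2 + (2*6 + 6) = -2 + (12 + 6) = -2 + 18 = 16)
k(u) = 12 (k(u) = 4*(-13 + 16) = 4*3 = 12)
(c(-536, 15) + k(-408))/(375817 + 397199) = (-536 + 12)/(375817 + 397199) = -524/773016 = -524*1/773016 = -131/193254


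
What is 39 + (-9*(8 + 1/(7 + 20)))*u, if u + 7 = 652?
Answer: -46616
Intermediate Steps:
u = 645 (u = -7 + 652 = 645)
39 + (-9*(8 + 1/(7 + 20)))*u = 39 - 9*(8 + 1/(7 + 20))*645 = 39 - 9*(8 + 1/27)*645 = 39 - 9*217/27*645 = 39 - 217/3*645 = 39 - 46655 = -46616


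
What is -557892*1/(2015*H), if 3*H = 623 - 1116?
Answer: 1673676/993395 ≈ 1.6848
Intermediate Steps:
H = -493/3 (H = (623 - 1116)/3 = (⅓)*(-493) = -493/3 ≈ -164.33)
-557892*1/(2015*H) = -557892/((-493/3*2015)) = -557892/(-993395/3) = -557892*(-3/993395) = 1673676/993395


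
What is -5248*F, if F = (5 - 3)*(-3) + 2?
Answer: 20992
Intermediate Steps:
F = -4 (F = 2*(-3) + 2 = -6 + 2 = -4)
-5248*F = -5248*(-4) = 20992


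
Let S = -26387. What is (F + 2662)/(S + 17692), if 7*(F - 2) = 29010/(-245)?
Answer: -181590/596477 ≈ -0.30444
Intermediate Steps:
F = -5116/343 (F = 2 + (29010/(-245))/7 = 2 + (29010*(-1/245))/7 = 2 + (⅐)*(-5802/49) = 2 - 5802/343 = -5116/343 ≈ -14.915)
(F + 2662)/(S + 17692) = (-5116/343 + 2662)/(-26387 + 17692) = (907950/343)/(-8695) = (907950/343)*(-1/8695) = -181590/596477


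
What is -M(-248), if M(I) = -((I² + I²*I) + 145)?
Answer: -15191343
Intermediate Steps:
M(I) = -145 - I² - I³ (M(I) = -((I² + I³) + 145) = -(145 + I² + I³) = -145 - I² - I³)
-M(-248) = -(-145 - 1*(-248)² - 1*(-248)³) = -(-145 - 1*61504 - 1*(-15252992)) = -(-145 - 61504 + 15252992) = -1*15191343 = -15191343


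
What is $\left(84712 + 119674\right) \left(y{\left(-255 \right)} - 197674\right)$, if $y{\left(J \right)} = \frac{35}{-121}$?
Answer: $- \frac{4888624731354}{121} \approx -4.0402 \cdot 10^{10}$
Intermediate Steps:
$y{\left(J \right)} = - \frac{35}{121}$ ($y{\left(J \right)} = 35 \left(- \frac{1}{121}\right) = - \frac{35}{121}$)
$\left(84712 + 119674\right) \left(y{\left(-255 \right)} - 197674\right) = \left(84712 + 119674\right) \left(- \frac{35}{121} - 197674\right) = 204386 \left(- \frac{23918589}{121}\right) = - \frac{4888624731354}{121}$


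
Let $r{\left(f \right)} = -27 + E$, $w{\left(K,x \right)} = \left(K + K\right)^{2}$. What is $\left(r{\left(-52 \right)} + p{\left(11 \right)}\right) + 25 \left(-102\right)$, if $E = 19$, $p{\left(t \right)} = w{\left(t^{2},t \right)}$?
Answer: $56006$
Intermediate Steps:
$w{\left(K,x \right)} = 4 K^{2}$ ($w{\left(K,x \right)} = \left(2 K\right)^{2} = 4 K^{2}$)
$p{\left(t \right)} = 4 t^{4}$ ($p{\left(t \right)} = 4 \left(t^{2}\right)^{2} = 4 t^{4}$)
$r{\left(f \right)} = -8$ ($r{\left(f \right)} = -27 + 19 = -8$)
$\left(r{\left(-52 \right)} + p{\left(11 \right)}\right) + 25 \left(-102\right) = \left(-8 + 4 \cdot 11^{4}\right) + 25 \left(-102\right) = \left(-8 + 4 \cdot 14641\right) - 2550 = \left(-8 + 58564\right) - 2550 = 58556 - 2550 = 56006$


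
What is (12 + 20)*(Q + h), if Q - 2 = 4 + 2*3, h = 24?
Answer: 1152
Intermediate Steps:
Q = 12 (Q = 2 + (4 + 2*3) = 2 + (4 + 6) = 2 + 10 = 12)
(12 + 20)*(Q + h) = (12 + 20)*(12 + 24) = 32*36 = 1152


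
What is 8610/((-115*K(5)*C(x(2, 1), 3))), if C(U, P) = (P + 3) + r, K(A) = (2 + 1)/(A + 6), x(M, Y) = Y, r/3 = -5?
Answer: 6314/207 ≈ 30.502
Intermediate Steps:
r = -15 (r = 3*(-5) = -15)
K(A) = 3/(6 + A)
C(U, P) = -12 + P (C(U, P) = (P + 3) - 15 = (3 + P) - 15 = -12 + P)
8610/((-115*K(5)*C(x(2, 1), 3))) = 8610/((-115*3/(6 + 5)*(-12 + 3))) = 8610/((-115*3/11*(-9))) = 8610/((-115*3*(1/11)*(-9))) = 8610/((-345*(-9)/11)) = 8610/((-115*(-27/11))) = 8610/(3105/11) = 8610*(11/3105) = 6314/207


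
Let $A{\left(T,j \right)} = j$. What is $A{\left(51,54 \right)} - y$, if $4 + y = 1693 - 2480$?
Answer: $845$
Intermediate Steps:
$y = -791$ ($y = -4 + \left(1693 - 2480\right) = -4 - 787 = -791$)
$A{\left(51,54 \right)} - y = 54 - -791 = 54 + 791 = 845$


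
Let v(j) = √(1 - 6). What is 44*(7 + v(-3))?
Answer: 308 + 44*I*√5 ≈ 308.0 + 98.387*I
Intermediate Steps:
v(j) = I*√5 (v(j) = √(-5) = I*√5)
44*(7 + v(-3)) = 44*(7 + I*√5) = 308 + 44*I*√5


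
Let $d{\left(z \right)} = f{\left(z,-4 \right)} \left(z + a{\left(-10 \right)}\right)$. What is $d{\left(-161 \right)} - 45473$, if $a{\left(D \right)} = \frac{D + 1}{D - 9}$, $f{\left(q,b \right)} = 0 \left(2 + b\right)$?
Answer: $-45473$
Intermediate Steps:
$f{\left(q,b \right)} = 0$
$a{\left(D \right)} = \frac{1 + D}{-9 + D}$
$d{\left(z \right)} = 0$ ($d{\left(z \right)} = 0 \left(z + \frac{1 - 10}{-9 - 10}\right) = 0 \left(z + \frac{1}{-19} \left(-9\right)\right) = 0 \left(z - - \frac{9}{19}\right) = 0 \left(z + \frac{9}{19}\right) = 0 \left(\frac{9}{19} + z\right) = 0$)
$d{\left(-161 \right)} - 45473 = 0 - 45473 = -45473$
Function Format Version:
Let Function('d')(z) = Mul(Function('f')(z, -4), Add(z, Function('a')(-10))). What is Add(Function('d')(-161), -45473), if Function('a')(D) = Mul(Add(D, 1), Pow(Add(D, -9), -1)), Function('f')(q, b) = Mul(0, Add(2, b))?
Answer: -45473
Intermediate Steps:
Function('f')(q, b) = 0
Function('a')(D) = Mul(Pow(Add(-9, D), -1), Add(1, D)) (Function('a')(D) = Mul(Add(1, D), Pow(Add(-9, D), -1)) = Mul(Pow(Add(-9, D), -1), Add(1, D)))
Function('d')(z) = 0 (Function('d')(z) = Mul(0, Add(z, Mul(Pow(Add(-9, -10), -1), Add(1, -10)))) = Mul(0, Add(z, Mul(Pow(-19, -1), -9))) = Mul(0, Add(z, Mul(Rational(-1, 19), -9))) = Mul(0, Add(z, Rational(9, 19))) = Mul(0, Add(Rational(9, 19), z)) = 0)
Add(Function('d')(-161), -45473) = Add(0, -45473) = -45473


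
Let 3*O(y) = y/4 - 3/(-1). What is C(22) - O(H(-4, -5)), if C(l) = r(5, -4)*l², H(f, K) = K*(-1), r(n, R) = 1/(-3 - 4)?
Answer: -5927/84 ≈ -70.560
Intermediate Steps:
r(n, R) = -⅐ (r(n, R) = 1/(-7) = -⅐)
H(f, K) = -K
C(l) = -l²/7
O(y) = 1 + y/12 (O(y) = (y/4 - 3/(-1))/3 = (y*(¼) - 3*(-1))/3 = (y/4 + 3)/3 = (3 + y/4)/3 = 1 + y/12)
C(22) - O(H(-4, -5)) = -⅐*22² - (1 + (-1*(-5))/12) = -⅐*484 - (1 + (1/12)*5) = -484/7 - (1 + 5/12) = -484/7 - 1*17/12 = -484/7 - 17/12 = -5927/84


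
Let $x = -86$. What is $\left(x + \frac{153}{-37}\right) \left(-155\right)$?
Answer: $\frac{516925}{37} \approx 13971.0$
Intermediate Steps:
$\left(x + \frac{153}{-37}\right) \left(-155\right) = \left(-86 + \frac{153}{-37}\right) \left(-155\right) = \left(-86 + 153 \left(- \frac{1}{37}\right)\right) \left(-155\right) = \left(-86 - \frac{153}{37}\right) \left(-155\right) = \left(- \frac{3335}{37}\right) \left(-155\right) = \frac{516925}{37}$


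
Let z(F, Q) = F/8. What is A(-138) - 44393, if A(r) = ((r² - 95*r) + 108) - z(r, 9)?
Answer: -48455/4 ≈ -12114.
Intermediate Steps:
z(F, Q) = F/8 (z(F, Q) = F*(⅛) = F/8)
A(r) = 108 + r² - 761*r/8 (A(r) = ((r² - 95*r) + 108) - r/8 = (108 + r² - 95*r) - r/8 = 108 + r² - 761*r/8)
A(-138) - 44393 = (108 + (-138)² - 761/8*(-138)) - 44393 = (108 + 19044 + 52509/4) - 44393 = 129117/4 - 44393 = -48455/4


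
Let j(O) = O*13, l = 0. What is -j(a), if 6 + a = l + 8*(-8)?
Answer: 910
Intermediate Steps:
a = -70 (a = -6 + (0 + 8*(-8)) = -6 + (0 - 64) = -6 - 64 = -70)
j(O) = 13*O
-j(a) = -13*(-70) = -1*(-910) = 910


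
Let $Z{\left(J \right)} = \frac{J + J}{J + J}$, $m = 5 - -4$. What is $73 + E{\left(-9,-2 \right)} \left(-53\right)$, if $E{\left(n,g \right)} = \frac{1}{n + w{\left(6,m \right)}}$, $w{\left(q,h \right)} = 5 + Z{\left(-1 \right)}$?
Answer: $\frac{272}{3} \approx 90.667$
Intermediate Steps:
$m = 9$ ($m = 5 + 4 = 9$)
$Z{\left(J \right)} = 1$ ($Z{\left(J \right)} = \frac{2 J}{2 J} = 2 J \frac{1}{2 J} = 1$)
$w{\left(q,h \right)} = 6$ ($w{\left(q,h \right)} = 5 + 1 = 6$)
$E{\left(n,g \right)} = \frac{1}{6 + n}$ ($E{\left(n,g \right)} = \frac{1}{n + 6} = \frac{1}{6 + n}$)
$73 + E{\left(-9,-2 \right)} \left(-53\right) = 73 + \frac{1}{6 - 9} \left(-53\right) = 73 + \frac{1}{-3} \left(-53\right) = 73 - - \frac{53}{3} = 73 + \frac{53}{3} = \frac{272}{3}$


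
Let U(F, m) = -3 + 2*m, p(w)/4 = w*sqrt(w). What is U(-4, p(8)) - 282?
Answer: -285 + 128*sqrt(2) ≈ -103.98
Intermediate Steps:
p(w) = 4*w**(3/2) (p(w) = 4*(w*sqrt(w)) = 4*w**(3/2))
U(-4, p(8)) - 282 = (-3 + 2*(4*8**(3/2))) - 282 = (-3 + 2*(4*(16*sqrt(2)))) - 282 = (-3 + 2*(64*sqrt(2))) - 282 = (-3 + 128*sqrt(2)) - 282 = -285 + 128*sqrt(2)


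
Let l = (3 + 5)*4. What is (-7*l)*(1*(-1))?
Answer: 224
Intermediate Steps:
l = 32 (l = 8*4 = 32)
(-7*l)*(1*(-1)) = (-7*32)*(1*(-1)) = -224*(-1) = 224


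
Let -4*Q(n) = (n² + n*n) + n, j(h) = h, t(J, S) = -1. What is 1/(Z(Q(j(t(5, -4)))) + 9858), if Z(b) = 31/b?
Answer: 1/9734 ≈ 0.00010273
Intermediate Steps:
Q(n) = -n²/2 - n/4 (Q(n) = -((n² + n*n) + n)/4 = -((n² + n²) + n)/4 = -(2*n² + n)/4 = -(n + 2*n²)/4 = -n²/2 - n/4)
1/(Z(Q(j(t(5, -4)))) + 9858) = 1/(31/((-¼*(-1)*(1 + 2*(-1)))) + 9858) = 1/(31/((-¼*(-1)*(1 - 2))) + 9858) = 1/(31/((-¼*(-1)*(-1))) + 9858) = 1/(31/(-¼) + 9858) = 1/(31*(-4) + 9858) = 1/(-124 + 9858) = 1/9734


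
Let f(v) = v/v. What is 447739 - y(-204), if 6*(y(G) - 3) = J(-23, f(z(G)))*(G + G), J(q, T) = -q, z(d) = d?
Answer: 449300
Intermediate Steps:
f(v) = 1
y(G) = 3 + 23*G/3 (y(G) = 3 + ((-1*(-23))*(G + G))/6 = 3 + (23*(2*G))/6 = 3 + (46*G)/6 = 3 + 23*G/3)
447739 - y(-204) = 447739 - (3 + (23/3)*(-204)) = 447739 - (3 - 1564) = 447739 - 1*(-1561) = 447739 + 1561 = 449300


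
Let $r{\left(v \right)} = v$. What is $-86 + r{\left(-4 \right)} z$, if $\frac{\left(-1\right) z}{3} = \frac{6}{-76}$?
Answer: $- \frac{1652}{19} \approx -86.947$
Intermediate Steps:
$z = \frac{9}{38}$ ($z = - 3 \frac{6}{-76} = - 3 \cdot 6 \left(- \frac{1}{76}\right) = \left(-3\right) \left(- \frac{3}{38}\right) = \frac{9}{38} \approx 0.23684$)
$-86 + r{\left(-4 \right)} z = -86 - \frac{18}{19} = - \frac{1652}{19}$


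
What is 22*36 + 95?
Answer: 887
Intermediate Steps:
22*36 + 95 = 792 + 95 = 887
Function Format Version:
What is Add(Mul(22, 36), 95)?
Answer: 887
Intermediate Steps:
Add(Mul(22, 36), 95) = Add(792, 95) = 887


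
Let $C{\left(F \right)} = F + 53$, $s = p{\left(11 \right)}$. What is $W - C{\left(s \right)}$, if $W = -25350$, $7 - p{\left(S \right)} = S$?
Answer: $-25399$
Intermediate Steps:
$p{\left(S \right)} = 7 - S$
$s = -4$ ($s = 7 - 11 = -4$)
$C{\left(F \right)} = 53 + F$
$W - C{\left(s \right)} = -25350 - \left(53 - 4\right) = -25350 - 49 = -25399$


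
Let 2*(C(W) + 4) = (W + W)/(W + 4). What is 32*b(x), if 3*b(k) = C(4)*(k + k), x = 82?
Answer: -18368/3 ≈ -6122.7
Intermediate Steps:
C(W) = -4 + W/(4 + W) (C(W) = -4 + ((W + W)/(W + 4))/2 = -4 + ((2*W)/(4 + W))/2 = -4 + (2*W/(4 + W))/2 = -4 + W/(4 + W))
b(k) = -7*k/3 (b(k) = (((-16 - 3*4)/(4 + 4))*(k + k))/3 = (((-16 - 12)/8)*(2*k))/3 = (((1/8)*(-28))*(2*k))/3 = (-7*k)/3 = -7*k/3)
32*b(x) = 32*(-7/3*82) = 32*(-574/3) = -18368/3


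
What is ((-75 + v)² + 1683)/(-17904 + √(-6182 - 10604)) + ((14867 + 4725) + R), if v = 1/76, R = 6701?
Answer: 3042730468231075/115725770722 - 42199609*I*√16786/1851612331552 ≈ 26293.0 - 0.0029528*I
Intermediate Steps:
v = 1/76 ≈ 0.013158
((-75 + v)² + 1683)/(-17904 + √(-6182 - 10604)) + ((14867 + 4725) + R) = ((-75 + 1/76)² + 1683)/(-17904 + √(-6182 - 10604)) + ((14867 + 4725) + 6701) = ((-5699/76)² + 1683)/(-17904 + √(-16786)) + (19592 + 6701) = (32478601/5776 + 1683)/(-17904 + I*√16786) + 26293 = 42199609/(5776*(-17904 + I*√16786)) + 26293 = 26293 + 42199609/(5776*(-17904 + I*√16786))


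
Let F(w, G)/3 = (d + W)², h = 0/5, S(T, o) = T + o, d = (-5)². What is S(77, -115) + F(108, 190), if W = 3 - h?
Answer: 2314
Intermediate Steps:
d = 25
h = 0 (h = 0*(⅕) = 0)
W = 3 (W = 3 - 1*0 = 3 + 0 = 3)
F(w, G) = 2352 (F(w, G) = 3*(25 + 3)² = 3*28² = 3*784 = 2352)
S(77, -115) + F(108, 190) = (77 - 115) + 2352 = -38 + 2352 = 2314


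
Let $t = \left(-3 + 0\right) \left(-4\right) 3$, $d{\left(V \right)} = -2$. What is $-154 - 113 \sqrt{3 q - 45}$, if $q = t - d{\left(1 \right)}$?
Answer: $-154 - 113 \sqrt{69} \approx -1092.6$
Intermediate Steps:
$t = 36$ ($t = \left(-3\right) \left(-4\right) 3 = 12 \cdot 3 = 36$)
$q = 38$ ($q = 36 - -2 = 36 + 2 = 38$)
$-154 - 113 \sqrt{3 q - 45} = -154 - 113 \sqrt{3 \cdot 38 - 45} = -154 - 113 \sqrt{114 - 45} = -154 - 113 \sqrt{69}$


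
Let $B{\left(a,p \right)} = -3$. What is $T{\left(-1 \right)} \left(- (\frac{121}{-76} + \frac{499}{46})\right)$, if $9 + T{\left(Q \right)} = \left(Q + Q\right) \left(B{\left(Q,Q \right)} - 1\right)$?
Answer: $\frac{16179}{1748} \approx 9.2557$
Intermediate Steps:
$T{\left(Q \right)} = -9 - 8 Q$ ($T{\left(Q \right)} = -9 + \left(Q + Q\right) \left(-3 - 1\right) = -9 + 2 Q \left(-4\right) = -9 - 8 Q$)
$T{\left(-1 \right)} \left(- (\frac{121}{-76} + \frac{499}{46})\right) = \left(-9 - -8\right) \left(- (\frac{121}{-76} + \frac{499}{46})\right) = \left(-9 + 8\right) \left(- (121 \left(- \frac{1}{76}\right) + 499 \cdot \frac{1}{46})\right) = - \left(-1\right) \left(- \frac{121}{76} + \frac{499}{46}\right) = - \frac{\left(-1\right) 16179}{1748} = \left(-1\right) \left(- \frac{16179}{1748}\right) = \frac{16179}{1748}$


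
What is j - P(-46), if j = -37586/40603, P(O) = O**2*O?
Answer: 3952096022/40603 ≈ 97335.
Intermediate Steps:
P(O) = O**3
j = -37586/40603 (j = -37586*1/40603 = -37586/40603 ≈ -0.92570)
j - P(-46) = -37586/40603 - 1*(-46)**3 = -37586/40603 - 1*(-97336) = -37586/40603 + 97336 = 3952096022/40603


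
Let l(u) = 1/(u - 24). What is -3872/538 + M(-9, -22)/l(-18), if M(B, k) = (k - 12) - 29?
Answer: 709838/269 ≈ 2638.8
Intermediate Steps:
l(u) = 1/(-24 + u)
M(B, k) = -41 + k (M(B, k) = (-12 + k) - 29 = -41 + k)
-3872/538 + M(-9, -22)/l(-18) = -3872/538 + (-41 - 22)/(1/(-24 - 18)) = -3872*1/538 - 63/(1/(-42)) = -1936/269 - 63/(-1/42) = -1936/269 - 63*(-42) = -1936/269 + 2646 = 709838/269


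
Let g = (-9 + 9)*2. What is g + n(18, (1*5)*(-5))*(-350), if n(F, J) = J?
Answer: 8750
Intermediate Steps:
g = 0 (g = 0*2 = 0)
g + n(18, (1*5)*(-5))*(-350) = 0 + ((1*5)*(-5))*(-350) = 0 + (5*(-5))*(-350) = 0 - 25*(-350) = 0 + 8750 = 8750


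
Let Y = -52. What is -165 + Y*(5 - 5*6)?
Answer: 1135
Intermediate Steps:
-165 + Y*(5 - 5*6) = -165 - 52*(5 - 5*6) = -165 - 52*(5 - 30) = -165 - 52*(-25) = -165 + 1300 = 1135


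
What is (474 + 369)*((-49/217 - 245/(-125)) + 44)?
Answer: 29879292/775 ≈ 38554.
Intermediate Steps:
(474 + 369)*((-49/217 - 245/(-125)) + 44) = 843*((-49*1/217 - 245*(-1/125)) + 44) = 843*((-7/31 + 49/25) + 44) = 843*(1344/775 + 44) = 843*(35444/775) = 29879292/775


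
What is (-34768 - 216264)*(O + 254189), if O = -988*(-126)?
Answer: -95060044664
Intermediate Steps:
O = 124488
(-34768 - 216264)*(O + 254189) = (-34768 - 216264)*(124488 + 254189) = -251032*378677 = -95060044664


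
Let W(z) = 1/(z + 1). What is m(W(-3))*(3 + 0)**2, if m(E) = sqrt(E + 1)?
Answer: 9*sqrt(2)/2 ≈ 6.3640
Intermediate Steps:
W(z) = 1/(1 + z)
m(E) = sqrt(1 + E)
m(W(-3))*(3 + 0)**2 = sqrt(1 + 1/(1 - 3))*(3 + 0)**2 = sqrt(1 + 1/(-2))*3**2 = sqrt(1 - 1/2)*9 = sqrt(1/2)*9 = (sqrt(2)/2)*9 = 9*sqrt(2)/2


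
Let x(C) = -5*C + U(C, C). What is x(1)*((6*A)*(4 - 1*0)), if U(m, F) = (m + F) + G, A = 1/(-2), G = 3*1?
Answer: 0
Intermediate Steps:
G = 3
A = -½ (A = 1*(-½) = -½ ≈ -0.50000)
U(m, F) = 3 + F + m (U(m, F) = (m + F) + 3 = (F + m) + 3 = 3 + F + m)
x(C) = 3 - 3*C (x(C) = -5*C + (3 + C + C) = -5*C + (3 + 2*C) = 3 - 3*C)
x(1)*((6*A)*(4 - 1*0)) = (3 - 3*1)*((6*(-½))*(4 - 1*0)) = (3 - 3)*(-3*(4 + 0)) = 0*(-3*4) = 0*(-12) = 0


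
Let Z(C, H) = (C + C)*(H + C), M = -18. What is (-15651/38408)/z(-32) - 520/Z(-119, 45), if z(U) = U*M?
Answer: -327211377/10823067136 ≈ -0.030233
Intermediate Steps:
z(U) = -18*U (z(U) = U*(-18) = -18*U)
Z(C, H) = 2*C*(C + H) (Z(C, H) = (2*C)*(C + H) = 2*C*(C + H))
(-15651/38408)/z(-32) - 520/Z(-119, 45) = (-15651/38408)/((-18*(-32))) - 520*(-1/(238*(-119 + 45))) = -15651*1/38408/576 - 520/(2*(-119)*(-74)) = -15651/38408*1/576 - 520/17612 = -1739/2458112 - 520*1/17612 = -1739/2458112 - 130/4403 = -327211377/10823067136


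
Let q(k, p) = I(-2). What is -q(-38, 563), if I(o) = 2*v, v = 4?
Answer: -8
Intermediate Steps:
I(o) = 8 (I(o) = 2*4 = 8)
q(k, p) = 8
-q(-38, 563) = -1*8 = -8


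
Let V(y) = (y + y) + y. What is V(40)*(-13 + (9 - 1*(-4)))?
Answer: 0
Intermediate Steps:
V(y) = 3*y (V(y) = 2*y + y = 3*y)
V(40)*(-13 + (9 - 1*(-4))) = (3*40)*(-13 + (9 - 1*(-4))) = 120*(-13 + (9 + 4)) = 120*(-13 + 13) = 120*0 = 0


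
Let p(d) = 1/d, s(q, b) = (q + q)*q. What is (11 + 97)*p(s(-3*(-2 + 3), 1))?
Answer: 6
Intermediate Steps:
s(q, b) = 2*q² (s(q, b) = (2*q)*q = 2*q²)
(11 + 97)*p(s(-3*(-2 + 3), 1)) = (11 + 97)/((2*(-3*(-2 + 3))²)) = 108/((2*(-3*1)²)) = 108/((2*(-3)²)) = 108/((2*9)) = 108/18 = 108*(1/18) = 6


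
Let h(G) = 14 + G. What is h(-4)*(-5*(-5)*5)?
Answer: 1250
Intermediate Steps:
h(-4)*(-5*(-5)*5) = (14 - 4)*(-5*(-5)*5) = 10*(25*5) = 10*125 = 1250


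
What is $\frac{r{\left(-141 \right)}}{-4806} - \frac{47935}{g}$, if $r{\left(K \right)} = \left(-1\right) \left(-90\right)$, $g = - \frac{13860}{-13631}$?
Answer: $- \frac{11630559953}{246708} \approx -47143.0$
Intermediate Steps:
$g = \frac{13860}{13631}$ ($g = \left(-13860\right) \left(- \frac{1}{13631}\right) = \frac{13860}{13631} \approx 1.0168$)
$r{\left(K \right)} = 90$
$\frac{r{\left(-141 \right)}}{-4806} - \frac{47935}{g} = \frac{90}{-4806} - \frac{47935}{\frac{13860}{13631}} = 90 \left(- \frac{1}{4806}\right) - \frac{130680397}{2772} = - \frac{5}{267} - \frac{130680397}{2772} = - \frac{11630559953}{246708}$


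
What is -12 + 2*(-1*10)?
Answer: -32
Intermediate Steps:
-12 + 2*(-1*10) = -12 + 2*(-10) = -12 - 20 = -32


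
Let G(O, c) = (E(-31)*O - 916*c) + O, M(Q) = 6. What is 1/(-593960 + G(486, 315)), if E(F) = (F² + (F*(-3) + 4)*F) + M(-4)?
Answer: -1/1873454 ≈ -5.3377e-7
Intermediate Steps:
E(F) = 6 + F² + F*(4 - 3*F) (E(F) = (F² + (F*(-3) + 4)*F) + 6 = (F² + (-3*F + 4)*F) + 6 = (F² + (4 - 3*F)*F) + 6 = (F² + F*(4 - 3*F)) + 6 = 6 + F² + F*(4 - 3*F))
G(O, c) = -2039*O - 916*c (G(O, c) = ((6 - 2*(-31)² + 4*(-31))*O - 916*c) + O = ((6 - 2*961 - 124)*O - 916*c) + O = ((6 - 1922 - 124)*O - 916*c) + O = (-2040*O - 916*c) + O = -2039*O - 916*c)
1/(-593960 + G(486, 315)) = 1/(-593960 + (-2039*486 - 916*315)) = 1/(-593960 + (-990954 - 288540)) = 1/(-593960 - 1279494) = 1/(-1873454) = -1/1873454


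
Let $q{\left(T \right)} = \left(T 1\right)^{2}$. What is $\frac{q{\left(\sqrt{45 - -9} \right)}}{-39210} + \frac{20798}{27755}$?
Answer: $\frac{27133027}{36275785} \approx 0.74796$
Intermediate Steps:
$q{\left(T \right)} = T^{2}$
$\frac{q{\left(\sqrt{45 - -9} \right)}}{-39210} + \frac{20798}{27755} = \frac{\left(\sqrt{45 - -9}\right)^{2}}{-39210} + \frac{20798}{27755} = \left(\sqrt{45 + 9}\right)^{2} \left(- \frac{1}{39210}\right) + 20798 \cdot \frac{1}{27755} = \left(\sqrt{54}\right)^{2} \left(- \frac{1}{39210}\right) + \frac{20798}{27755} = \left(3 \sqrt{6}\right)^{2} \left(- \frac{1}{39210}\right) + \frac{20798}{27755} = 54 \left(- \frac{1}{39210}\right) + \frac{20798}{27755} = - \frac{9}{6535} + \frac{20798}{27755} = \frac{27133027}{36275785}$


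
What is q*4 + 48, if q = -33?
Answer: -84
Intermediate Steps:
q*4 + 48 = -33*4 + 48 = -132 + 48 = -84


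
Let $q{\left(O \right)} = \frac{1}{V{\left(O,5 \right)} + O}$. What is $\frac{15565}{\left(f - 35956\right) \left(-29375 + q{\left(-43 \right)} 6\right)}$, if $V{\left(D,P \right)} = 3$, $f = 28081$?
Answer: $\frac{12452}{185063445} \approx 6.7285 \cdot 10^{-5}$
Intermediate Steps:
$q{\left(O \right)} = \frac{1}{3 + O}$
$\frac{15565}{\left(f - 35956\right) \left(-29375 + q{\left(-43 \right)} 6\right)} = \frac{15565}{\left(28081 - 35956\right) \left(-29375 + \frac{1}{3 - 43} \cdot 6\right)} = \frac{15565}{\left(-7875\right) \left(-29375 + \frac{1}{-40} \cdot 6\right)} = \frac{15565}{\left(-7875\right) \left(-29375 - \frac{3}{20}\right)} = \frac{15565}{\left(-7875\right) \left(- \frac{587503}{20}\right)} = \frac{15565}{\frac{925317225}{4}} = 15565 \cdot \frac{4}{925317225} = \frac{12452}{185063445}$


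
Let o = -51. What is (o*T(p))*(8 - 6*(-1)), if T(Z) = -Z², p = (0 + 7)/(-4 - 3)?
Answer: 714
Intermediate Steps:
p = -1 (p = 7/(-7) = 7*(-⅐) = -1)
(o*T(p))*(8 - 6*(-1)) = (-(-51)*(-1)²)*(8 - 6*(-1)) = (-(-51))*(8 + 6) = -51*(-1)*14 = 51*14 = 714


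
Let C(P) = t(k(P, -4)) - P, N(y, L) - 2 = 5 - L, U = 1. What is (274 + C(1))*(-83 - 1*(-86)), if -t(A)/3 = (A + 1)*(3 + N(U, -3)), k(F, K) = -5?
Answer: 1287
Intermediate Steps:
N(y, L) = 7 - L (N(y, L) = 2 + (5 - L) = 7 - L)
t(A) = -39 - 39*A (t(A) = -3*(A + 1)*(3 + (7 - 1*(-3))) = -3*(1 + A)*(3 + (7 + 3)) = -3*(1 + A)*(3 + 10) = -3*(1 + A)*13 = -3*(13 + 13*A) = -39 - 39*A)
C(P) = 156 - P (C(P) = (-39 - 39*(-5)) - P = (-39 + 195) - P = 156 - P)
(274 + C(1))*(-83 - 1*(-86)) = (274 + (156 - 1*1))*(-83 - 1*(-86)) = (274 + (156 - 1))*(-83 + 86) = (274 + 155)*3 = 429*3 = 1287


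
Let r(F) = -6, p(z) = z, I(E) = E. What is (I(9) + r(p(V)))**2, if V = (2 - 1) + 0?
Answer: 9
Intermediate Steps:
V = 1 (V = 1 + 0 = 1)
(I(9) + r(p(V)))**2 = (9 - 6)**2 = 3**2 = 9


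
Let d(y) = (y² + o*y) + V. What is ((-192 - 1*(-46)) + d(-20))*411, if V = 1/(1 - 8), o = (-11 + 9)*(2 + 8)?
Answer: 1881147/7 ≈ 2.6874e+5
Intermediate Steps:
o = -20 (o = -2*10 = -20)
V = -⅐ (V = 1/(-7) = -⅐ ≈ -0.14286)
d(y) = -⅐ + y² - 20*y (d(y) = (y² - 20*y) - ⅐ = -⅐ + y² - 20*y)
((-192 - 1*(-46)) + d(-20))*411 = ((-192 - 1*(-46)) + (-⅐ + (-20)² - 20*(-20)))*411 = ((-192 + 46) + (-⅐ + 400 + 400))*411 = (-146 + 5599/7)*411 = (4577/7)*411 = 1881147/7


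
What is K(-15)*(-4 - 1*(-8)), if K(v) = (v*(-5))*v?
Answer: -4500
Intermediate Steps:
K(v) = -5*v² (K(v) = (-5*v)*v = -5*v²)
K(-15)*(-4 - 1*(-8)) = (-5*(-15)²)*(-4 - 1*(-8)) = (-5*225)*(-4 + 8) = -1125*4 = -4500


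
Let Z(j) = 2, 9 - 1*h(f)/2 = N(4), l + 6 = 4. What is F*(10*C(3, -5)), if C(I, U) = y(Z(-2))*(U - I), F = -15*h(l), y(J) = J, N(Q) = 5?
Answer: 19200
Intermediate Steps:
l = -2 (l = -6 + 4 = -2)
h(f) = 8 (h(f) = 18 - 2*5 = 18 - 10 = 8)
F = -120 (F = -15*8 = -120)
C(I, U) = -2*I + 2*U (C(I, U) = 2*(U - I) = -2*I + 2*U)
F*(10*C(3, -5)) = -1200*(-2*3 + 2*(-5)) = -1200*(-6 - 10) = -1200*(-16) = -120*(-160) = 19200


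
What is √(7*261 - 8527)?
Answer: 10*I*√67 ≈ 81.854*I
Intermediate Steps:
√(7*261 - 8527) = √(1827 - 8527) = √(-6700) = 10*I*√67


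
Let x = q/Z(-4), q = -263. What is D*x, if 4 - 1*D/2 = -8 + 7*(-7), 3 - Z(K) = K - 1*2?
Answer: -32086/9 ≈ -3565.1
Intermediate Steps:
Z(K) = 5 - K (Z(K) = 3 - (K - 1*2) = 3 - (K - 2) = 3 - (-2 + K) = 3 + (2 - K) = 5 - K)
D = 122 (D = 8 - 2*(-8 + 7*(-7)) = 8 - 2*(-8 - 49) = 8 - 2*(-57) = 8 + 114 = 122)
x = -263/9 (x = -263/(5 - 1*(-4)) = -263/(5 + 4) = -263/9 ≈ -29.222)
D*x = 122*(-263/9) = -32086/9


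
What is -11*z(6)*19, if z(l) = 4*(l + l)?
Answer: -10032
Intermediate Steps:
z(l) = 8*l (z(l) = 4*(2*l) = 8*l)
-11*z(6)*19 = -88*6*19 = -11*48*19 = -528*19 = -10032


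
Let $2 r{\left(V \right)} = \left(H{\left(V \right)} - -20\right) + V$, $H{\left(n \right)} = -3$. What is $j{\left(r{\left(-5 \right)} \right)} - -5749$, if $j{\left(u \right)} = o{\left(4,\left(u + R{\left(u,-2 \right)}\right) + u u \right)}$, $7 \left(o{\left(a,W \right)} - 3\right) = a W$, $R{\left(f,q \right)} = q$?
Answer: $\frac{40424}{7} \approx 5774.9$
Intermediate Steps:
$o{\left(a,W \right)} = 3 + \frac{W a}{7}$ ($o{\left(a,W \right)} = 3 + \frac{a W}{7} = 3 + \frac{W a}{7}$)
$r{\left(V \right)} = \frac{17}{2} + \frac{V}{2}$ ($r{\left(V \right)} = \frac{\left(-3 - -20\right) + V}{2} = \frac{\left(-3 + 20\right) + V}{2} = \frac{17 + V}{2} = \frac{17}{2} + \frac{V}{2}$)
$j{\left(u \right)} = \frac{13}{7} + \frac{4 u}{7} + \frac{4 u^{2}}{7}$ ($j{\left(u \right)} = 3 + \frac{1}{7} \left(\left(u - 2\right) + u u\right) 4 = 3 + \frac{1}{7} \left(\left(-2 + u\right) + u^{2}\right) 4 = 3 + \frac{1}{7} \left(-2 + u + u^{2}\right) 4 = 3 + \left(- \frac{8}{7} + \frac{4 u}{7} + \frac{4 u^{2}}{7}\right) = \frac{13}{7} + \frac{4 u}{7} + \frac{4 u^{2}}{7}$)
$j{\left(r{\left(-5 \right)} \right)} - -5749 = \left(\frac{13}{7} + \frac{4 \left(\frac{17}{2} + \frac{1}{2} \left(-5\right)\right)}{7} + \frac{4 \left(\frac{17}{2} + \frac{1}{2} \left(-5\right)\right)^{2}}{7}\right) - -5749 = \left(\frac{13}{7} + \frac{4 \left(\frac{17}{2} - \frac{5}{2}\right)}{7} + \frac{4 \left(\frac{17}{2} - \frac{5}{2}\right)^{2}}{7}\right) + 5749 = \left(\frac{13}{7} + \frac{4}{7} \cdot 6 + \frac{4 \cdot 6^{2}}{7}\right) + 5749 = \left(\frac{13}{7} + \frac{24}{7} + \frac{4}{7} \cdot 36\right) + 5749 = \left(\frac{13}{7} + \frac{24}{7} + \frac{144}{7}\right) + 5749 = \frac{181}{7} + 5749 = \frac{40424}{7}$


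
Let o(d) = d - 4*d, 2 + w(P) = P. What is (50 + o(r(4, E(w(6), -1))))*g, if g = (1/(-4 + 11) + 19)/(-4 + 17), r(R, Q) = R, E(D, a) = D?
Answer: 5092/91 ≈ 55.956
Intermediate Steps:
w(P) = -2 + P
o(d) = -3*d (o(d) = d - 4*d = -3*d)
g = 134/91 (g = (1/7 + 19)/13 = (1/7 + 19)*(1/13) = (134/7)*(1/13) = 134/91 ≈ 1.4725)
(50 + o(r(4, E(w(6), -1))))*g = (50 - 3*4)*(134/91) = (50 - 12)*(134/91) = 38*(134/91) = 5092/91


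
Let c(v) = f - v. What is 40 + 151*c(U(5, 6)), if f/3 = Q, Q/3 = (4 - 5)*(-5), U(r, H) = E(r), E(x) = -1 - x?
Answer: 7741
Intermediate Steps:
U(r, H) = -1 - r
Q = 15 (Q = 3*((4 - 5)*(-5)) = 3*(-1*(-5)) = 3*5 = 15)
f = 45 (f = 3*15 = 45)
c(v) = 45 - v
40 + 151*c(U(5, 6)) = 40 + 151*(45 - (-1 - 1*5)) = 40 + 151*(45 - (-1 - 5)) = 40 + 151*(45 - 1*(-6)) = 40 + 151*(45 + 6) = 40 + 151*51 = 40 + 7701 = 7741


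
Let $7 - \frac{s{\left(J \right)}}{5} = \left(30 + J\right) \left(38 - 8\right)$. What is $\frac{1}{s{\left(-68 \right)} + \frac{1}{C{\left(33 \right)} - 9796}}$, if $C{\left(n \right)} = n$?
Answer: $\frac{9763}{55990804} \approx 0.00017437$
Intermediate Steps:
$s{\left(J \right)} = -4465 - 150 J$ ($s{\left(J \right)} = 35 - 5 \left(30 + J\right) \left(38 - 8\right) = 35 - 5 \left(30 + J\right) 30 = 35 - 5 \left(900 + 30 J\right) = 35 - \left(4500 + 150 J\right) = -4465 - 150 J$)
$\frac{1}{s{\left(-68 \right)} + \frac{1}{C{\left(33 \right)} - 9796}} = \frac{1}{\left(-4465 - -10200\right) + \frac{1}{33 - 9796}} = \frac{1}{\left(-4465 + 10200\right) + \frac{1}{-9763}} = \frac{1}{5735 - \frac{1}{9763}} = \frac{1}{\frac{55990804}{9763}} = \frac{9763}{55990804}$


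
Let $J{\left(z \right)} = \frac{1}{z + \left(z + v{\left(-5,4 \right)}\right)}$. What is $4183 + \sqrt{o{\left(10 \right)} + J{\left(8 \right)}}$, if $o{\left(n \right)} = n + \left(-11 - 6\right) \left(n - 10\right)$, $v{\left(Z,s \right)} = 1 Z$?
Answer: $4183 + \frac{\sqrt{1221}}{11} \approx 4186.2$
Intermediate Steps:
$v{\left(Z,s \right)} = Z$
$o{\left(n \right)} = 170 - 16 n$ ($o{\left(n \right)} = n - 17 \left(-10 + n\right) = n - \left(-170 + 17 n\right) = 170 - 16 n$)
$J{\left(z \right)} = \frac{1}{-5 + 2 z}$ ($J{\left(z \right)} = \frac{1}{z + \left(z - 5\right)} = \frac{1}{z + \left(-5 + z\right)} = \frac{1}{-5 + 2 z}$)
$4183 + \sqrt{o{\left(10 \right)} + J{\left(8 \right)}} = 4183 + \sqrt{\left(170 - 160\right) + \frac{1}{-5 + 2 \cdot 8}} = 4183 + \sqrt{\left(170 - 160\right) + \frac{1}{-5 + 16}} = 4183 + \sqrt{10 + \frac{1}{11}} = 4183 + \sqrt{\frac{111}{11}} = 4183 + \frac{\sqrt{1221}}{11}$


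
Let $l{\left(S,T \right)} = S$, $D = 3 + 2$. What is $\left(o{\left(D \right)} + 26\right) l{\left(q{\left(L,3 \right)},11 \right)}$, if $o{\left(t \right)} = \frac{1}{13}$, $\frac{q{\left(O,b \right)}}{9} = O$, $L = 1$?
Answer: $\frac{3051}{13} \approx 234.69$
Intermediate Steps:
$q{\left(O,b \right)} = 9 O$
$D = 5$
$o{\left(t \right)} = \frac{1}{13}$
$\left(o{\left(D \right)} + 26\right) l{\left(q{\left(L,3 \right)},11 \right)} = \left(\frac{1}{13} + 26\right) 9 \cdot 1 = \frac{339}{13} \cdot 9 = \frac{3051}{13}$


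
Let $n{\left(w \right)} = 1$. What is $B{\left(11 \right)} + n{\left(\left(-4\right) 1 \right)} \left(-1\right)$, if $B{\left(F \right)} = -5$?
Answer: $-6$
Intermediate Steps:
$B{\left(11 \right)} + n{\left(\left(-4\right) 1 \right)} \left(-1\right) = -5 + 1 \left(-1\right) = -5 - 1 = -6$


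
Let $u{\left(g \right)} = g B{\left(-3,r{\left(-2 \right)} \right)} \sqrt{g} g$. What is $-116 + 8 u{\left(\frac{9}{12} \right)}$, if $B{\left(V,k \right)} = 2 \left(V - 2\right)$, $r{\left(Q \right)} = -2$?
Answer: $-116 - \frac{45 \sqrt{3}}{2} \approx -154.97$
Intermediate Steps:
$B{\left(V,k \right)} = -4 + 2 V$ ($B{\left(V,k \right)} = 2 \left(-2 + V\right) = -4 + 2 V$)
$u{\left(g \right)} = - 10 g^{\frac{5}{2}}$ ($u{\left(g \right)} = g \left(-4 + 2 \left(-3\right)\right) \sqrt{g} g = g \left(-4 - 6\right) \sqrt{g} g = g \left(- 10 \sqrt{g}\right) g = - 10 g^{\frac{3}{2}} g = - 10 g^{\frac{5}{2}}$)
$-116 + 8 u{\left(\frac{9}{12} \right)} = -116 + 8 \left(- 10 \left(\frac{9}{12}\right)^{\frac{5}{2}}\right) = -116 + 8 \left(- 10 \left(9 \cdot \frac{1}{12}\right)^{\frac{5}{2}}\right) = -116 + 8 \left(- 10 \left(\frac{3}{4}\right)^{\frac{5}{2}}\right) = -116 + 8 \left(- 10 \frac{9 \sqrt{3}}{32}\right) = -116 + 8 \left(- \frac{45 \sqrt{3}}{16}\right) = -116 - \frac{45 \sqrt{3}}{2}$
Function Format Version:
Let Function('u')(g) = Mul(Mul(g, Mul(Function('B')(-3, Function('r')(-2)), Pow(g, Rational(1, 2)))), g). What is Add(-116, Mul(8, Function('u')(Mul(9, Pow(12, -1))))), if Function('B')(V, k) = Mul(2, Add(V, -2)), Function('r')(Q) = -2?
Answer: Add(-116, Mul(Rational(-45, 2), Pow(3, Rational(1, 2)))) ≈ -154.97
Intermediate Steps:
Function('B')(V, k) = Add(-4, Mul(2, V)) (Function('B')(V, k) = Mul(2, Add(-2, V)) = Add(-4, Mul(2, V)))
Function('u')(g) = Mul(-10, Pow(g, Rational(5, 2))) (Function('u')(g) = Mul(Mul(g, Mul(Add(-4, Mul(2, -3)), Pow(g, Rational(1, 2)))), g) = Mul(Mul(g, Mul(Add(-4, -6), Pow(g, Rational(1, 2)))), g) = Mul(Mul(g, Mul(-10, Pow(g, Rational(1, 2)))), g) = Mul(Mul(-10, Pow(g, Rational(3, 2))), g) = Mul(-10, Pow(g, Rational(5, 2))))
Add(-116, Mul(8, Function('u')(Mul(9, Pow(12, -1))))) = Add(-116, Mul(8, Mul(-10, Pow(Mul(9, Pow(12, -1)), Rational(5, 2))))) = Add(-116, Mul(8, Mul(-10, Pow(Mul(9, Rational(1, 12)), Rational(5, 2))))) = Add(-116, Mul(8, Mul(-10, Pow(Rational(3, 4), Rational(5, 2))))) = Add(-116, Mul(8, Mul(-10, Mul(Rational(9, 32), Pow(3, Rational(1, 2)))))) = Add(-116, Mul(8, Mul(Rational(-45, 16), Pow(3, Rational(1, 2))))) = Add(-116, Mul(Rational(-45, 2), Pow(3, Rational(1, 2))))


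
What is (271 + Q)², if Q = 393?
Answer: 440896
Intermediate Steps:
(271 + Q)² = (271 + 393)² = 664² = 440896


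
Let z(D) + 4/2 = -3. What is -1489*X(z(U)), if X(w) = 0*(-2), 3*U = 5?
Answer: 0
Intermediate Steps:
U = 5/3 (U = (1/3)*5 = 5/3 ≈ 1.6667)
z(D) = -5 (z(D) = -2 - 3 = -5)
X(w) = 0
-1489*X(z(U)) = -1489*0 = 0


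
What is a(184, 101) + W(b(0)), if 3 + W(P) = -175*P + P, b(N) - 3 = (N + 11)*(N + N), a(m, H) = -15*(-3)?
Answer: -480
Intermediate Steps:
a(m, H) = 45
b(N) = 3 + 2*N*(11 + N) (b(N) = 3 + (N + 11)*(N + N) = 3 + (11 + N)*(2*N) = 3 + 2*N*(11 + N))
W(P) = -3 - 174*P (W(P) = -3 + (-175*P + P) = -3 - 174*P)
a(184, 101) + W(b(0)) = 45 + (-3 - 174*(3 + 2*0² + 22*0)) = 45 + (-3 - 174*(3 + 2*0 + 0)) = 45 + (-3 - 174*(3 + 0 + 0)) = 45 + (-3 - 174*3) = 45 + (-3 - 522) = 45 - 525 = -480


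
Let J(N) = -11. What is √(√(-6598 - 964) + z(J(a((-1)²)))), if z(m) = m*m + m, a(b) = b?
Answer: √(110 + I*√7562) ≈ 11.185 + 3.8872*I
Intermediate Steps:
z(m) = m + m² (z(m) = m² + m = m + m²)
√(√(-6598 - 964) + z(J(a((-1)²)))) = √(√(-6598 - 964) - 11*(1 - 11)) = √(√(-7562) - 11*(-10)) = √(I*√7562 + 110) = √(110 + I*√7562)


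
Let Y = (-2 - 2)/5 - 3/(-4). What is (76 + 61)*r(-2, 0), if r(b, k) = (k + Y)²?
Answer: 137/400 ≈ 0.34250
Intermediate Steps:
Y = -1/20 (Y = -4*⅕ - 3*(-¼) = -⅘ + ¾ = -1/20 ≈ -0.050000)
r(b, k) = (-1/20 + k)² (r(b, k) = (k - 1/20)² = (-1/20 + k)²)
(76 + 61)*r(-2, 0) = (76 + 61)*((-1 + 20*0)²/400) = 137*((-1 + 0)²/400) = 137*((1/400)*(-1)²) = 137*((1/400)*1) = 137*(1/400) = 137/400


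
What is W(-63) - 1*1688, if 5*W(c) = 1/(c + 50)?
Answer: -109721/65 ≈ -1688.0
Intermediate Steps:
W(c) = 1/(5*(50 + c)) (W(c) = 1/(5*(c + 50)) = 1/(5*(50 + c)))
W(-63) - 1*1688 = 1/(5*(50 - 63)) - 1*1688 = (⅕)/(-13) - 1688 = (⅕)*(-1/13) - 1688 = -1/65 - 1688 = -109721/65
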